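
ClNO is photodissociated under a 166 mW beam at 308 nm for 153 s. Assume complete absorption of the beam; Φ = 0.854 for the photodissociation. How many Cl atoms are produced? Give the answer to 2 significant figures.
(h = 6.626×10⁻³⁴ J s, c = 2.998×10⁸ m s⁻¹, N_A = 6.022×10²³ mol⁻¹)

3.4×10¹⁹ atoms

Photon energy at 308 nm: hc/λ = (6.626×10⁻³⁴)(2.998×10⁸)/(308×10⁻⁹) = 6.450×10⁻¹⁹ J.
Energy delivered: (166 mW)(153 s) = 25.40 J.
Photons incident: 25.40 / 6.450×10⁻¹⁹ = 3.938×10¹⁹, i.e. 3.938×10¹⁹/6.022×10²³ = 6.539×10⁻⁵ mol.
Product: Φ × n_abs = 0.854 × 6.539×10⁻⁵ = 5.584×10⁻⁵ mol.
As a count: 5.584×10⁻⁵ × 6.022×10²³ = 3.4×10¹⁹.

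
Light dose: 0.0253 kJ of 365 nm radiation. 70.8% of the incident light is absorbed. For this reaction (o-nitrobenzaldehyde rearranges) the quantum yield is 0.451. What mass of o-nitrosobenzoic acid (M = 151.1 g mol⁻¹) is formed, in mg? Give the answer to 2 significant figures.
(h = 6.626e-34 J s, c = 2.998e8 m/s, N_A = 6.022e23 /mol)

3.7 mg

Photon energy at 365 nm: hc/λ = (6.626e-34)(2.998e8)/(365e-9) = 5.442e-19 J.
Incident energy: 0.0253 kJ = 25.3 J.
Photons incident: 25.3 / 5.442e-19 = 4.649e19, i.e. 4.649e19/6.022e23 = 7.720e-5 mol.
Photons absorbed: 0.708 × 7.720e-5 = 5.466e-5 mol.
Product: Φ × n_abs = 0.451 × 5.466e-5 = 2.465e-5 mol.
Mass: 2.465e-5 × 151.1 = 0.003725 g = 3.7 mg.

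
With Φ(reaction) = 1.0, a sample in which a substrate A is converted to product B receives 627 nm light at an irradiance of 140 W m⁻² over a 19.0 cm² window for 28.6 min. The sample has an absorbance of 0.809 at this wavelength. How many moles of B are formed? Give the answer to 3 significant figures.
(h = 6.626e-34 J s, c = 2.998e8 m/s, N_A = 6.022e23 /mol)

Photon energy at 627 nm: hc/λ = (6.626e-34)(2.998e8)/(627e-9) = 3.168e-19 J.
Energy delivered: (140 W m⁻²)(19.0e-4 m²)(1716 s) = 456.5 J.
Photons incident: 456.5 / 3.168e-19 = 1.441e21, i.e. 1.441e21/6.022e23 = 0.002393 mol.
Fraction absorbed: 1 − 10^(−0.809) = 0.8448.
Photons absorbed: 0.8448 × 0.002393 = 0.002022 mol.
Product: Φ × n_abs = 1.0 × 0.002022 = 0.002022 mol.

0.00202 mol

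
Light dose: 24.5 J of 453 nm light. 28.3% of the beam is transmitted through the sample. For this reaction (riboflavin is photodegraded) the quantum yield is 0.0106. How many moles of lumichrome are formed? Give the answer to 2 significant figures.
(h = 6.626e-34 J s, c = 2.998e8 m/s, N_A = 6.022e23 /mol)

Photon energy at 453 nm: hc/λ = (6.626e-34)(2.998e8)/(453e-9) = 4.385e-19 J.
Photons incident: 24.5 / 4.385e-19 = 5.587e19, i.e. 5.587e19/6.022e23 = 9.278e-5 mol.
Fraction absorbed: 1 − 28.3/100 = 0.7170.
Photons absorbed: 0.7170 × 9.278e-5 = 6.652e-5 mol.
Product: Φ × n_abs = 0.0106 × 6.652e-5 = 7.051e-7 mol.

7.1e-7 mol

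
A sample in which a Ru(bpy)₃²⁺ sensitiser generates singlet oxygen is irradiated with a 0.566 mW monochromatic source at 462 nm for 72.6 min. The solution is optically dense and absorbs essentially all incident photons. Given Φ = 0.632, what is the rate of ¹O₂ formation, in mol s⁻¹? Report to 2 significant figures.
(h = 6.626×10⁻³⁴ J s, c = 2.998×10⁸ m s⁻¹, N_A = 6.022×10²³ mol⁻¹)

1.4×10⁻⁹ mol s⁻¹

Photon energy at 462 nm: hc/λ = (6.626×10⁻³⁴)(2.998×10⁸)/(462×10⁻⁹) = 4.300×10⁻¹⁹ J.
Energy delivered: (0.566 mW)(4356 s) = 2.465 J.
Photons incident: 2.465 / 4.300×10⁻¹⁹ = 5.733×10¹⁸, i.e. 5.733×10¹⁸/6.022×10²³ = 9.520×10⁻⁶ mol.
Product formed: 0.632 × 9.520×10⁻⁶ = 6.017×10⁻⁶ mol.
Rate: 6.017×10⁻⁶ / 4356 s = 1.4×10⁻⁹ mol s⁻¹.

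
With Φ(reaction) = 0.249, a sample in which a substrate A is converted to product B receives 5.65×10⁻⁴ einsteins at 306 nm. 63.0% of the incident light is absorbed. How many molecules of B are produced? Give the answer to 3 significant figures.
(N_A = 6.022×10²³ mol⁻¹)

Photons absorbed: 0.630 × 5.65×10⁻⁴ = 3.560×10⁻⁴ mol.
Product: Φ × n_abs = 0.249 × 3.560×10⁻⁴ = 8.864×10⁻⁵ mol.
As a count: 8.864×10⁻⁵ × 6.022×10²³ = 5.34×10¹⁹.

5.34×10¹⁹ molecules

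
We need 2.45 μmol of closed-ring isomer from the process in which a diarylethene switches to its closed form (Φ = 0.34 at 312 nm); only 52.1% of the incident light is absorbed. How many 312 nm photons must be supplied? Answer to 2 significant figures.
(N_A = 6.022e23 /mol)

8.3e18 photons

Product: 2.45 μmol = 2.45e-6 mol.
Photons that must be absorbed: 2.45e-6 / 0.34 = 7.206e-6 mol.
Incident photons needed: 7.206e-6 / 0.521 = 1.383e-5 mol.
Photon count: 1.383e-5 × 6.022e23 = 8.3e18.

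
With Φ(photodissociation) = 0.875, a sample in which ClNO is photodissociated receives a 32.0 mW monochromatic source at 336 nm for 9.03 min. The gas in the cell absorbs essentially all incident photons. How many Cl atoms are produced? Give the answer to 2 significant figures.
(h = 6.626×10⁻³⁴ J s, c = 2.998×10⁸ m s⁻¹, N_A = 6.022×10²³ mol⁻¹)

Photon energy at 336 nm: hc/λ = (6.626×10⁻³⁴)(2.998×10⁸)/(336×10⁻⁹) = 5.912×10⁻¹⁹ J.
Energy delivered: (32.0 mW)(541.8 s) = 17.34 J.
Photons incident: 17.34 / 5.912×10⁻¹⁹ = 2.933×10¹⁹, i.e. 2.933×10¹⁹/6.022×10²³ = 4.870×10⁻⁵ mol.
Product: Φ × n_abs = 0.875 × 4.870×10⁻⁵ = 4.261×10⁻⁵ mol.
As a count: 4.261×10⁻⁵ × 6.022×10²³ = 2.6×10¹⁹.

2.6×10¹⁹ atoms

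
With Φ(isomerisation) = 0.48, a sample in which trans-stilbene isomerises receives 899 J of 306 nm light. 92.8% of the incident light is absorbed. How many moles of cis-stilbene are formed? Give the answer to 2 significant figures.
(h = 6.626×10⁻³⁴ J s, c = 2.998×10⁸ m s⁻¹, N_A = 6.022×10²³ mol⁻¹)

0.0010 mol

Photon energy at 306 nm: hc/λ = (6.626×10⁻³⁴)(2.998×10⁸)/(306×10⁻⁹) = 6.492×10⁻¹⁹ J.
Photons incident: 899 / 6.492×10⁻¹⁹ = 1.385×10²¹, i.e. 1.385×10²¹/6.022×10²³ = 0.002300 mol.
Photons absorbed: 0.928 × 0.002300 = 0.002134 mol.
Product: Φ × n_abs = 0.48 × 0.002134 = 0.001024 mol.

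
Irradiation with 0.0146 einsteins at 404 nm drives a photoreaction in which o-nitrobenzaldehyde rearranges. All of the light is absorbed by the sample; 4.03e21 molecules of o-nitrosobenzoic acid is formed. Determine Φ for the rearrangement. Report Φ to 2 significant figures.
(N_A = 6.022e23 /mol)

Product: 4.03e21 / 6.022e23 = 0.006692 mol.
Φ = 0.006692 mol / 0.0146 mol photons = 0.46.

Φ = 0.46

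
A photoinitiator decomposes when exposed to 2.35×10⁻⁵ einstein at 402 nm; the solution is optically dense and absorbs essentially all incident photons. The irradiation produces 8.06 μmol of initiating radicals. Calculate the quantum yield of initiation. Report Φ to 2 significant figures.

Product: 8.06 μmol = 8.06×10⁻⁶ mol.
Φ = 8.06×10⁻⁶ mol / 2.35×10⁻⁵ mol photons = 0.34.

Φ = 0.34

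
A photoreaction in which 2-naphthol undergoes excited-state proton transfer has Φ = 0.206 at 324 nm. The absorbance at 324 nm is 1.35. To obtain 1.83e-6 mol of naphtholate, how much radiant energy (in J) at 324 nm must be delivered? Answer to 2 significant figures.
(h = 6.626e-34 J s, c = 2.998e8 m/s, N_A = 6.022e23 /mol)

Photons that must be absorbed: 1.83e-6 / 0.206 = 8.883e-6 mol.
Fraction absorbed: 1 − 10^(−1.35) = 0.9553.
Incident photons needed: 8.883e-6 / 0.9553 = 9.299e-6 mol.
Photon energy: hc/λ = 6.131e-19 J; per mole, 3.692e5 J mol⁻¹.
Energy required: 9.299e-6 × 3.692e5 = 3.4 J.

3.4 J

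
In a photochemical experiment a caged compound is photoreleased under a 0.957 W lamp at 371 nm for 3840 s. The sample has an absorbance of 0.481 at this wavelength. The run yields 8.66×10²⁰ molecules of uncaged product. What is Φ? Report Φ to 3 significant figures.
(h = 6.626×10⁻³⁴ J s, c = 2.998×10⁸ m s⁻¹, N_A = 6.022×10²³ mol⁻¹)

Product: 8.66×10²⁰ / 6.022×10²³ = 0.001438 mol.
Photon energy at 371 nm: hc/λ = (6.626×10⁻³⁴)(2.998×10⁸)/(371×10⁻⁹) = 5.354×10⁻¹⁹ J.
Energy delivered: (0.957 W)(3840 s) = 3675 J.
Photons incident: 3675 / 5.354×10⁻¹⁹ = 6.864×10²¹, i.e. 6.864×10²¹/6.022×10²³ = 0.01140 mol.
Fraction absorbed: 1 − 10^(−0.481) = 0.6696.
Photons absorbed: 0.6696 × 0.01140 = 0.007633 mol.
Φ = 0.001438 mol / 0.007633 mol photons = 0.188.

Φ = 0.188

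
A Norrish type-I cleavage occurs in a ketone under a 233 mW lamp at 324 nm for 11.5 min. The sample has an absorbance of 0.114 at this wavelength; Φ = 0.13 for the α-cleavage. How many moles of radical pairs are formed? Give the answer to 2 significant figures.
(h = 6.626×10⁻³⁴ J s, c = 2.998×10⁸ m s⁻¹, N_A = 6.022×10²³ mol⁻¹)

Photon energy at 324 nm: hc/λ = (6.626×10⁻³⁴)(2.998×10⁸)/(324×10⁻⁹) = 6.131×10⁻¹⁹ J.
Energy delivered: (233 mW)(690 s) = 160.8 J.
Photons incident: 160.8 / 6.131×10⁻¹⁹ = 2.623×10²⁰, i.e. 2.623×10²⁰/6.022×10²³ = 4.356×10⁻⁴ mol.
Fraction absorbed: 1 − 10^(−0.114) = 0.2309.
Photons absorbed: 0.2309 × 4.356×10⁻⁴ = 1.006×10⁻⁴ mol.
Product: Φ × n_abs = 0.13 × 1.006×10⁻⁴ = 1.308×10⁻⁵ mol.

1.3×10⁻⁵ mol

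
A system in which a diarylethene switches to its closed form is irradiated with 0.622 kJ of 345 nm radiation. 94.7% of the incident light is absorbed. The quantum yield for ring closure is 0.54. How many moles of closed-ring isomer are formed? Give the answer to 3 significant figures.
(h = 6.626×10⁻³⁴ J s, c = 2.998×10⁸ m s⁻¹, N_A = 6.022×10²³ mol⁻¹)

Photon energy at 345 nm: hc/λ = (6.626×10⁻³⁴)(2.998×10⁸)/(345×10⁻⁹) = 5.758×10⁻¹⁹ J.
Incident energy: 0.622 kJ = 622 J.
Photons incident: 622 / 5.758×10⁻¹⁹ = 1.080×10²¹, i.e. 1.080×10²¹/6.022×10²³ = 0.001793 mol.
Photons absorbed: 0.947 × 0.001793 = 0.001698 mol.
Product: Φ × n_abs = 0.54 × 0.001698 = 9.169×10⁻⁴ mol.

9.17×10⁻⁴ mol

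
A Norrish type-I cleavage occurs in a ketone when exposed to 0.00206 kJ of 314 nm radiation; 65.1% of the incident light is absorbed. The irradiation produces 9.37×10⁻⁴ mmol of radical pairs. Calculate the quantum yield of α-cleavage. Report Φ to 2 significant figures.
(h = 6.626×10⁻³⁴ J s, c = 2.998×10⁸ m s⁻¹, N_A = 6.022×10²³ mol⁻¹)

Φ = 0.27

Product: 9.37×10⁻⁴ mmol = 9.37×10⁻⁷ mol.
Photon energy at 314 nm: hc/λ = (6.626×10⁻³⁴)(2.998×10⁸)/(314×10⁻⁹) = 6.326×10⁻¹⁹ J.
Incident energy: 0.00206 kJ = 2.06 J.
Photons incident: 2.06 / 6.326×10⁻¹⁹ = 3.256×10¹⁸, i.e. 3.256×10¹⁸/6.022×10²³ = 5.407×10⁻⁶ mol.
Photons absorbed: 0.651 × 5.407×10⁻⁶ = 3.520×10⁻⁶ mol.
Φ = 9.37×10⁻⁷ mol / 3.520×10⁻⁶ mol photons = 0.27.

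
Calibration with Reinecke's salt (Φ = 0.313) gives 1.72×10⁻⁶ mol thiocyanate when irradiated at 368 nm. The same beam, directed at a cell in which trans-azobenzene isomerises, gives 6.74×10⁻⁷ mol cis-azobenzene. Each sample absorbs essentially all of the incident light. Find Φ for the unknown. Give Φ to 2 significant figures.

Φ = 0.12

Photons absorbed by the actinometer: 1.72×10⁻⁶ / 0.313 = 5.495×10⁻⁶ mol.
Φ(unknown) = 6.74×10⁻⁷ / 5.495×10⁻⁶ = 0.12.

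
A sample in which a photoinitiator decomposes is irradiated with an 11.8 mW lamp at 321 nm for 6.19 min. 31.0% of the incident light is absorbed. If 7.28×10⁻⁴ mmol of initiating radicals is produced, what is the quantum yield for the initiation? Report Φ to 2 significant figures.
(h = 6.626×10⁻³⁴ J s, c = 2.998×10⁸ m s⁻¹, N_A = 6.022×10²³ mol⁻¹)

Φ = 0.20

Product: 7.28×10⁻⁴ mmol = 7.28×10⁻⁷ mol.
Photon energy at 321 nm: hc/λ = (6.626×10⁻³⁴)(2.998×10⁸)/(321×10⁻⁹) = 6.188×10⁻¹⁹ J.
Energy delivered: (11.8 mW)(371.4 s) = 4.383 J.
Photons incident: 4.383 / 6.188×10⁻¹⁹ = 7.083×10¹⁸, i.e. 7.083×10¹⁸/6.022×10²³ = 1.176×10⁻⁵ mol.
Photons absorbed: 0.310 × 1.176×10⁻⁵ = 3.646×10⁻⁶ mol.
Φ = 7.28×10⁻⁷ mol / 3.646×10⁻⁶ mol photons = 0.20.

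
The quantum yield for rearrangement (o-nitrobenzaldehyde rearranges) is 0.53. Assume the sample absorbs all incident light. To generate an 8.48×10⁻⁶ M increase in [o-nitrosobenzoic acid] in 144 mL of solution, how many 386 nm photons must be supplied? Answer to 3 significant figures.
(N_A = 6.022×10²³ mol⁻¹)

1.39×10¹⁸ photons

Product: (8.48×10⁻⁶ M)(0.144 L) = 1.221×10⁻⁶ mol.
Photons that must be absorbed: 1.221×10⁻⁶ / 0.53 = 2.304×10⁻⁶ mol.
Photon count: 2.304×10⁻⁶ × 6.022×10²³ = 1.39×10¹⁸.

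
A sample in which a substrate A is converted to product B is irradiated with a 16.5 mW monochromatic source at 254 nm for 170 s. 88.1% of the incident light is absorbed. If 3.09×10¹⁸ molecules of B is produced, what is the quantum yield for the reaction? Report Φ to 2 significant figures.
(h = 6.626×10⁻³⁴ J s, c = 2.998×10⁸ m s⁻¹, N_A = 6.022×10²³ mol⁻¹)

Φ = 0.98

Product: 3.09×10¹⁸ / 6.022×10²³ = 5.131×10⁻⁶ mol.
Photon energy at 254 nm: hc/λ = (6.626×10⁻³⁴)(2.998×10⁸)/(254×10⁻⁹) = 7.821×10⁻¹⁹ J.
Energy delivered: (16.5 mW)(170 s) = 2.805 J.
Photons incident: 2.805 / 7.821×10⁻¹⁹ = 3.586×10¹⁸, i.e. 3.586×10¹⁸/6.022×10²³ = 5.955×10⁻⁶ mol.
Photons absorbed: 0.881 × 5.955×10⁻⁶ = 5.246×10⁻⁶ mol.
Φ = 5.131×10⁻⁶ mol / 5.246×10⁻⁶ mol photons = 0.98.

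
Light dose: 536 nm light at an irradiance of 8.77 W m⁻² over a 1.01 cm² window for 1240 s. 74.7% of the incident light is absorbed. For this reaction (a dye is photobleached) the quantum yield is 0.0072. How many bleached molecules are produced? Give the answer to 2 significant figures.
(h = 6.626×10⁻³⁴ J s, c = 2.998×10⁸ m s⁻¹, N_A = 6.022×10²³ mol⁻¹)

1.6×10¹⁶ bleached molecules

Photon energy at 536 nm: hc/λ = (6.626×10⁻³⁴)(2.998×10⁸)/(536×10⁻⁹) = 3.706×10⁻¹⁹ J.
Energy delivered: (8.77 W m⁻²)(1.01×10⁻⁴ m²)(1240 s) = 1.098 J.
Photons incident: 1.098 / 3.706×10⁻¹⁹ = 2.963×10¹⁸, i.e. 2.963×10¹⁸/6.022×10²³ = 4.920×10⁻⁶ mol.
Photons absorbed: 0.747 × 4.920×10⁻⁶ = 3.675×10⁻⁶ mol.
Product: Φ × n_abs = 0.0072 × 3.675×10⁻⁶ = 2.646×10⁻⁸ mol.
As a count: 2.646×10⁻⁸ × 6.022×10²³ = 1.6×10¹⁶.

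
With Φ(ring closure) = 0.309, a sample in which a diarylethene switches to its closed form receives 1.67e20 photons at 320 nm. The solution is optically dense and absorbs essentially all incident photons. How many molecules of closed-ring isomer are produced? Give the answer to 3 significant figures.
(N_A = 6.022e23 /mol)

Moles of photons: 1.67e20 / 6.022e23 = 2.773e-4 mol.
Product: Φ × n_abs = 0.309 × 2.773e-4 = 8.569e-5 mol.
As a count: 8.569e-5 × 6.022e23 = 5.16e19.

5.16e19 molecules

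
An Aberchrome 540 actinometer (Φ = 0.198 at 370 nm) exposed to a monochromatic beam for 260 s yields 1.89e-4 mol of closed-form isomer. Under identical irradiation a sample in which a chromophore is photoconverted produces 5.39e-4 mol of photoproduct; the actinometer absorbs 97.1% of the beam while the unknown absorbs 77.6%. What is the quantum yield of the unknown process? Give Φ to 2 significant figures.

Photons absorbed by the actinometer: 1.89e-4 / 0.198 = 9.545e-4 mol.
Incident flux: 9.545e-4 / 0.971 = 9.830e-4 einstein.
Absorbed by unknown: 0.776 × 9.830e-4 = 7.628e-4 mol.
Φ(unknown) = 5.39e-4 / 7.628e-4 = 0.71.

Φ = 0.71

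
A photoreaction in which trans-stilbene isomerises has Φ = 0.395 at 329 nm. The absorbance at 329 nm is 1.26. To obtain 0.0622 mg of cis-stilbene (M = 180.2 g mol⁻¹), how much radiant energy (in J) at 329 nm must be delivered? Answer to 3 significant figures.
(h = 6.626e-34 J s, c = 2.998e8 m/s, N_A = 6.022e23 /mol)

0.336 J

Product: 0.0622 mg / 180.2 g mol⁻¹ = 3.452e-7 mol.
Photons that must be absorbed: 3.452e-7 / 0.395 = 8.739e-7 mol.
Fraction absorbed: 1 − 10^(−1.26) = 0.9450.
Incident photons needed: 8.739e-7 / 0.9450 = 9.248e-7 mol.
Photon energy: hc/λ = 6.038e-19 J; per mole, 3.636e5 J mol⁻¹.
Energy required: 9.248e-7 × 3.636e5 = 0.336 J.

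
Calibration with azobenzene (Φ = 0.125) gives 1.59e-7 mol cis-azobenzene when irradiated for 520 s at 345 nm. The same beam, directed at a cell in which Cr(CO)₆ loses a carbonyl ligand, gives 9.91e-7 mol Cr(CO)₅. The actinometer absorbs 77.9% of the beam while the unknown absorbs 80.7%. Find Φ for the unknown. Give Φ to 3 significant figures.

Φ = 0.752

Photons absorbed by the actinometer: 1.59e-7 / 0.125 = 1.272e-6 mol.
Incident flux: 1.272e-6 / 0.779 = 1.633e-6 einstein.
Absorbed by unknown: 0.807 × 1.633e-6 = 1.318e-6 mol.
Φ(unknown) = 9.91e-7 / 1.318e-6 = 0.752.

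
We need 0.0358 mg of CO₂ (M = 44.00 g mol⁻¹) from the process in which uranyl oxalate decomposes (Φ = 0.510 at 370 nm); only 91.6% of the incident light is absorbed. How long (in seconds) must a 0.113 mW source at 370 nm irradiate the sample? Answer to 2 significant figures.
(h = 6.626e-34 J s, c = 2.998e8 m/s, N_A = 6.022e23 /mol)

Product: 0.0358 mg / 44.00 g mol⁻¹ = 8.136e-7 mol.
Photons that must be absorbed: 8.136e-7 / 0.510 = 1.595e-6 mol.
Incident photons needed: 1.595e-6 / 0.916 = 1.741e-6 mol.
Photon energy: hc/λ = 5.369e-19 J; per mole, 3.233e5 J mol⁻¹.
Energy required: 1.741e-6 × 3.233e5 = 0.5629 J.
Time: 0.5629 J / 0.000113 W = 5000 s.

t ≈ 5000 s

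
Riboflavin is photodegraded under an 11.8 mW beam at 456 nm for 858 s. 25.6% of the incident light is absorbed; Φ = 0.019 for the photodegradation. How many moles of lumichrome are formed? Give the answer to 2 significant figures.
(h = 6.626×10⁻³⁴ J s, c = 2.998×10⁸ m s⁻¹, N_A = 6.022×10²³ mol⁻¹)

1.9×10⁻⁷ mol

Photon energy at 456 nm: hc/λ = (6.626×10⁻³⁴)(2.998×10⁸)/(456×10⁻⁹) = 4.356×10⁻¹⁹ J.
Energy delivered: (11.8 mW)(858 s) = 10.12 J.
Photons incident: 10.12 / 4.356×10⁻¹⁹ = 2.323×10¹⁹, i.e. 2.323×10¹⁹/6.022×10²³ = 3.858×10⁻⁵ mol.
Photons absorbed: 0.256 × 3.858×10⁻⁵ = 9.876×10⁻⁶ mol.
Product: Φ × n_abs = 0.019 × 9.876×10⁻⁶ = 1.876×10⁻⁷ mol.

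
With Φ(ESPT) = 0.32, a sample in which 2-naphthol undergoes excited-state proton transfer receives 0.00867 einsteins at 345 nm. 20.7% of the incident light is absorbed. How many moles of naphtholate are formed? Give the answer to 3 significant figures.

5.74×10⁻⁴ mol

Photons absorbed: 0.207 × 0.00867 = 0.001795 mol.
Product: Φ × n_abs = 0.32 × 0.001795 = 5.744×10⁻⁴ mol.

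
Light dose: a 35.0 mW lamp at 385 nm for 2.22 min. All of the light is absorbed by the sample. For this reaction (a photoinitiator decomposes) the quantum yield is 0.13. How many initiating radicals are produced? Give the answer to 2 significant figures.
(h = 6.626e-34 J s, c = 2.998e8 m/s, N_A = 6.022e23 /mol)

1.2e18 initiating radicals

Photon energy at 385 nm: hc/λ = (6.626e-34)(2.998e8)/(385e-9) = 5.160e-19 J.
Energy delivered: (35.0 mW)(133.2 s) = 4.662 J.
Photons incident: 4.662 / 5.160e-19 = 9.035e18, i.e. 9.035e18/6.022e23 = 1.500e-5 mol.
Product: Φ × n_abs = 0.13 × 1.500e-5 = 1.950e-6 mol.
As a count: 1.950e-6 × 6.022e23 = 1.2e18.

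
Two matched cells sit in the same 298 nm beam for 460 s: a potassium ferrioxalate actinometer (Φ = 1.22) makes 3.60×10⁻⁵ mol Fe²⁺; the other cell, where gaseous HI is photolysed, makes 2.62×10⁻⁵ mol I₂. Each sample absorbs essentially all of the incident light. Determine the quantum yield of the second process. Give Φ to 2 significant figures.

Φ = 0.89

Photons absorbed by the actinometer: 3.60×10⁻⁵ / 1.22 = 2.951×10⁻⁵ mol.
Φ(unknown) = 2.62×10⁻⁵ / 2.951×10⁻⁵ = 0.89.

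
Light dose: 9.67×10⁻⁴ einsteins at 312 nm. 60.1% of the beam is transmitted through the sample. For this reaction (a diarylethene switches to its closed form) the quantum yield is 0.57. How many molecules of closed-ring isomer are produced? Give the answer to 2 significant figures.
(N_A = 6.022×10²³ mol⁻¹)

Fraction absorbed: 1 − 60.1/100 = 0.3990.
Photons absorbed: 0.3990 × 9.67×10⁻⁴ = 3.858×10⁻⁴ mol.
Product: Φ × n_abs = 0.57 × 3.858×10⁻⁴ = 2.199×10⁻⁴ mol.
As a count: 2.199×10⁻⁴ × 6.022×10²³ = 1.3×10²⁰.

1.3×10²⁰ molecules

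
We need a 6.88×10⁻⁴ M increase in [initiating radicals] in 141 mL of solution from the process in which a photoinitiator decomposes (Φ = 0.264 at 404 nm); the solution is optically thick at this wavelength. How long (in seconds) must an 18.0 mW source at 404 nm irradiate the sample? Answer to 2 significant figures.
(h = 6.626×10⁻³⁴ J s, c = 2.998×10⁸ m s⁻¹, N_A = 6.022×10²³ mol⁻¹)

Product: (6.88×10⁻⁴ M)(0.141 L) = 9.701×10⁻⁵ mol.
Photons that must be absorbed: 9.701×10⁻⁵ / 0.264 = 3.675×10⁻⁴ mol.
Photon energy: hc/λ = 4.917×10⁻¹⁹ J; per mole, 2.961×10⁵ J mol⁻¹.
Energy required: 3.675×10⁻⁴ × 2.961×10⁵ = 108.8 J.
Time: 108.8 J / 0.018 W = 6000 s.

t ≈ 6000 s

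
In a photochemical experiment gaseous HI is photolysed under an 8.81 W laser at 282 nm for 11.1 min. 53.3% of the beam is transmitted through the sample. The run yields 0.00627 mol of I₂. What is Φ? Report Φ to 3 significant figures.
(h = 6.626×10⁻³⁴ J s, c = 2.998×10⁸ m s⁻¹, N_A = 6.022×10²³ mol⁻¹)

Photon energy at 282 nm: hc/λ = (6.626×10⁻³⁴)(2.998×10⁸)/(282×10⁻⁹) = 7.044×10⁻¹⁹ J.
Energy delivered: (8.81 W)(666 s) = 5867 J.
Photons incident: 5867 / 7.044×10⁻¹⁹ = 8.329×10²¹, i.e. 8.329×10²¹/6.022×10²³ = 0.01383 mol.
Fraction absorbed: 1 − 53.3/100 = 0.4670.
Photons absorbed: 0.4670 × 0.01383 = 0.006459 mol.
Φ = 0.00627 mol / 0.006459 mol photons = 0.971.

Φ = 0.971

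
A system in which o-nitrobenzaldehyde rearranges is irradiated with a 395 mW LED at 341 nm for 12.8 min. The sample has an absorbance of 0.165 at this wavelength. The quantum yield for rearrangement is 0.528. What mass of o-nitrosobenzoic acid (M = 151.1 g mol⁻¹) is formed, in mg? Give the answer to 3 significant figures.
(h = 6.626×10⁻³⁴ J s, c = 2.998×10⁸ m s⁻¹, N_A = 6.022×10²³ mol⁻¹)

Photon energy at 341 nm: hc/λ = (6.626×10⁻³⁴)(2.998×10⁸)/(341×10⁻⁹) = 5.825×10⁻¹⁹ J.
Energy delivered: (395 mW)(768 s) = 303.4 J.
Photons incident: 303.4 / 5.825×10⁻¹⁹ = 5.209×10²⁰, i.e. 5.209×10²⁰/6.022×10²³ = 8.650×10⁻⁴ mol.
Fraction absorbed: 1 − 10^(−0.165) = 0.3161.
Photons absorbed: 0.3161 × 8.650×10⁻⁴ = 2.734×10⁻⁴ mol.
Product: Φ × n_abs = 0.528 × 2.734×10⁻⁴ = 1.444×10⁻⁴ mol.
Mass: 1.444×10⁻⁴ × 151.1 = 0.02182 g = 21.8 mg.

21.8 mg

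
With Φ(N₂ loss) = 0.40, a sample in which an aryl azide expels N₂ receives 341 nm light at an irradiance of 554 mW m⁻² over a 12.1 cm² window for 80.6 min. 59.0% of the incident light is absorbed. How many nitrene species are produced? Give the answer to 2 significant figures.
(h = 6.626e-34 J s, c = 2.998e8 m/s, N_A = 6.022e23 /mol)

1.3e18 species

Photon energy at 341 nm: hc/λ = (6.626e-34)(2.998e8)/(341e-9) = 5.825e-19 J.
Energy delivered: (554 mW m⁻²)(12.1e-4 m²)(4836 s) = 3.242 J.
Photons incident: 3.242 / 5.825e-19 = 5.566e18, i.e. 5.566e18/6.022e23 = 9.243e-6 mol.
Photons absorbed: 0.590 × 9.243e-6 = 5.453e-6 mol.
Product: Φ × n_abs = 0.40 × 5.453e-6 = 2.181e-6 mol.
As a count: 2.181e-6 × 6.022e23 = 1.3e18.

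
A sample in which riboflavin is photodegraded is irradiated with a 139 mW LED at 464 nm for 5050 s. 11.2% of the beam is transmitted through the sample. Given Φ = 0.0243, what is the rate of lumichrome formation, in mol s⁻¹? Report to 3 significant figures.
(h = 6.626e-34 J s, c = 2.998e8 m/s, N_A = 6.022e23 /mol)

Photon energy at 464 nm: hc/λ = (6.626e-34)(2.998e8)/(464e-9) = 4.281e-19 J.
Energy delivered: (139 mW)(5050 s) = 702.0 J.
Photons incident: 702.0 / 4.281e-19 = 1.640e21, i.e. 1.640e21/6.022e23 = 0.002723 mol.
Fraction absorbed: 1 − 11.2/100 = 0.8880.
Photons absorbed: 0.8880 × 0.002723 = 0.002418 mol.
Product formed: 0.0243 × 0.002418 = 5.876e-5 mol.
Rate: 5.876e-5 / 5050 s = 1.16e-8 mol s⁻¹.

1.16e-8 mol s⁻¹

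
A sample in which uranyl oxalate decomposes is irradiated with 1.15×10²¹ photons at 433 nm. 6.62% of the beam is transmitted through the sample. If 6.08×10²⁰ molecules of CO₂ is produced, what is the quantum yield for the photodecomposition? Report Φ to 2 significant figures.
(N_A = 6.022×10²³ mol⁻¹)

Φ = 0.57

Product: 6.08×10²⁰ / 6.022×10²³ = 0.001010 mol.
Moles of photons: 1.15×10²¹ / 6.022×10²³ = 0.001910 mol.
Fraction absorbed: 1 − 6.62/100 = 0.9338.
Photons absorbed: 0.9338 × 0.001910 = 0.001784 mol.
Φ = 0.001010 mol / 0.001784 mol photons = 0.57.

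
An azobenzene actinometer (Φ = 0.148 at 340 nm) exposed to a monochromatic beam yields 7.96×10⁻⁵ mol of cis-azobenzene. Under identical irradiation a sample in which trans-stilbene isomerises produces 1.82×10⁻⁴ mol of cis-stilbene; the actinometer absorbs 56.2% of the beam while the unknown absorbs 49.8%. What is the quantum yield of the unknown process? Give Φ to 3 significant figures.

Φ = 0.382

Photons absorbed by the actinometer: 7.96×10⁻⁵ / 0.148 = 5.378×10⁻⁴ mol.
Incident flux: 5.378×10⁻⁴ / 0.562 = 9.569×10⁻⁴ einstein.
Absorbed by unknown: 0.498 × 9.569×10⁻⁴ = 4.765×10⁻⁴ mol.
Φ(unknown) = 1.82×10⁻⁴ / 4.765×10⁻⁴ = 0.382.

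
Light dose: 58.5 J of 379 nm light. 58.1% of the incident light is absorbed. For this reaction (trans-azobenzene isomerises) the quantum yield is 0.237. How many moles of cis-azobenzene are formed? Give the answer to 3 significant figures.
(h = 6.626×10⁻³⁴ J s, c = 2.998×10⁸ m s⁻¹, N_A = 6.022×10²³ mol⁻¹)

2.55×10⁻⁵ mol

Photon energy at 379 nm: hc/λ = (6.626×10⁻³⁴)(2.998×10⁸)/(379×10⁻⁹) = 5.241×10⁻¹⁹ J.
Photons incident: 58.5 / 5.241×10⁻¹⁹ = 1.116×10²⁰, i.e. 1.116×10²⁰/6.022×10²³ = 1.853×10⁻⁴ mol.
Photons absorbed: 0.581 × 1.853×10⁻⁴ = 1.077×10⁻⁴ mol.
Product: Φ × n_abs = 0.237 × 1.077×10⁻⁴ = 2.552×10⁻⁵ mol.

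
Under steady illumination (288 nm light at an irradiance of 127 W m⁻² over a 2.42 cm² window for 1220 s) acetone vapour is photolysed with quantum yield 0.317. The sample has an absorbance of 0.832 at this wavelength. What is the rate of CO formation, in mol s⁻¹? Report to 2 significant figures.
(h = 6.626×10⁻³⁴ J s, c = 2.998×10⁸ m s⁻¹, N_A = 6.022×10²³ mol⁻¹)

2.0×10⁻⁸ mol s⁻¹

Photon energy at 288 nm: hc/λ = (6.626×10⁻³⁴)(2.998×10⁸)/(288×10⁻⁹) = 6.897×10⁻¹⁹ J.
Energy delivered: (127 W m⁻²)(2.42×10⁻⁴ m²)(1220 s) = 37.50 J.
Photons incident: 37.50 / 6.897×10⁻¹⁹ = 5.437×10¹⁹, i.e. 5.437×10¹⁹/6.022×10²³ = 9.029×10⁻⁵ mol.
Fraction absorbed: 1 − 10^(−0.832) = 0.8528.
Photons absorbed: 0.8528 × 9.029×10⁻⁵ = 7.700×10⁻⁵ mol.
Product formed: 0.317 × 7.700×10⁻⁵ = 2.441×10⁻⁵ mol.
Rate: 2.441×10⁻⁵ / 1220 s = 2.0×10⁻⁸ mol s⁻¹.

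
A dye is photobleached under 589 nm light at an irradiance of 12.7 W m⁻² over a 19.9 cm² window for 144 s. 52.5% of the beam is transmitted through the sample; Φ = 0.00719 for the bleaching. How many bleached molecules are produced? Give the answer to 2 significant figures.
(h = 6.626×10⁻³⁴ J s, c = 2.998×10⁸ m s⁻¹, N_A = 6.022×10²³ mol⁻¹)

3.7×10¹⁶ bleached molecules

Photon energy at 589 nm: hc/λ = (6.626×10⁻³⁴)(2.998×10⁸)/(589×10⁻⁹) = 3.373×10⁻¹⁹ J.
Energy delivered: (12.7 W m⁻²)(19.9×10⁻⁴ m²)(144 s) = 3.639 J.
Photons incident: 3.639 / 3.373×10⁻¹⁹ = 1.079×10¹⁹, i.e. 1.079×10¹⁹/6.022×10²³ = 1.792×10⁻⁵ mol.
Fraction absorbed: 1 − 52.5/100 = 0.4750.
Photons absorbed: 0.4750 × 1.792×10⁻⁵ = 8.512×10⁻⁶ mol.
Product: Φ × n_abs = 0.00719 × 8.512×10⁻⁶ = 6.120×10⁻⁸ mol.
As a count: 6.120×10⁻⁸ × 6.022×10²³ = 3.7×10¹⁶.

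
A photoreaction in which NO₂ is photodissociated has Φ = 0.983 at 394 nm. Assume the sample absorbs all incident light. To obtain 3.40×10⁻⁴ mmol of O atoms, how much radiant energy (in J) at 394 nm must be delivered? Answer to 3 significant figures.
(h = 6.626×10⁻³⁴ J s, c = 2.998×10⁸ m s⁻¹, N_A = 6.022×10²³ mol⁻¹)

Product: 3.40×10⁻⁴ mmol = 3.40×10⁻⁷ mol.
Photons that must be absorbed: 3.40×10⁻⁷ / 0.983 = 3.459×10⁻⁷ mol.
Photon energy: hc/λ = 5.042×10⁻¹⁹ J; per mole, 3.036×10⁵ J mol⁻¹.
Energy required: 3.459×10⁻⁷ × 3.036×10⁵ = 0.105 J.

0.105 J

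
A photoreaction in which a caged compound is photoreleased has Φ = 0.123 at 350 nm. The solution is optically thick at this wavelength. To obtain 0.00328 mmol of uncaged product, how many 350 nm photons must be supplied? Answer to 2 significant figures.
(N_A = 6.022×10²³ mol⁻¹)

1.6×10¹⁹ photons

Product: 0.00328 mmol = 3.28×10⁻⁶ mol.
Photons that must be absorbed: 3.28×10⁻⁶ / 0.123 = 2.667×10⁻⁵ mol.
Photon count: 2.667×10⁻⁵ × 6.022×10²³ = 1.6×10¹⁹.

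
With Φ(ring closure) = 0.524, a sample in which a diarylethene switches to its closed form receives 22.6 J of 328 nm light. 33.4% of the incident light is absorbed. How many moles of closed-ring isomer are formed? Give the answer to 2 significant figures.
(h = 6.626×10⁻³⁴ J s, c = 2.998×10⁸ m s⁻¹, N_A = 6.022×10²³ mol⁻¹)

Photon energy at 328 nm: hc/λ = (6.626×10⁻³⁴)(2.998×10⁸)/(328×10⁻⁹) = 6.056×10⁻¹⁹ J.
Photons incident: 22.6 / 6.056×10⁻¹⁹ = 3.732×10¹⁹, i.e. 3.732×10¹⁹/6.022×10²³ = 6.197×10⁻⁵ mol.
Photons absorbed: 0.334 × 6.197×10⁻⁵ = 2.070×10⁻⁵ mol.
Product: Φ × n_abs = 0.524 × 2.070×10⁻⁵ = 1.085×10⁻⁵ mol.

1.1×10⁻⁵ mol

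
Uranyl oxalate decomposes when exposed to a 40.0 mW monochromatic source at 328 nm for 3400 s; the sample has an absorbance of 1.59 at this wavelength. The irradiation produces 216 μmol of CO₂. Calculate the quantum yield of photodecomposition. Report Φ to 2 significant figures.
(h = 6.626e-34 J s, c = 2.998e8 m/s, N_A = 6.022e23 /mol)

Φ = 0.59

Product: 216 μmol = 2.16e-4 mol.
Photon energy at 328 nm: hc/λ = (6.626e-34)(2.998e8)/(328e-9) = 6.056e-19 J.
Energy delivered: (40.0 mW)(3400 s) = 136.0 J.
Photons incident: 136.0 / 6.056e-19 = 2.246e20, i.e. 2.246e20/6.022e23 = 3.730e-4 mol.
Fraction absorbed: 1 − 10^(−1.59) = 0.9743.
Photons absorbed: 0.9743 × 3.730e-4 = 3.634e-4 mol.
Φ = 2.16e-4 mol / 3.634e-4 mol photons = 0.59.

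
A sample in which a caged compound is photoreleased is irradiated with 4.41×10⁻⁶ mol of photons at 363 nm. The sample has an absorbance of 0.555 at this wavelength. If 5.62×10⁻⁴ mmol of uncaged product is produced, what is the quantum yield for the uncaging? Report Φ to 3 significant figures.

Φ = 0.177

Product: 5.62×10⁻⁴ mmol = 5.62×10⁻⁷ mol.
Fraction absorbed: 1 − 10^(−0.555) = 0.7214.
Photons absorbed: 0.7214 × 4.41×10⁻⁶ = 3.181×10⁻⁶ mol.
Φ = 5.62×10⁻⁷ mol / 3.181×10⁻⁶ mol photons = 0.177.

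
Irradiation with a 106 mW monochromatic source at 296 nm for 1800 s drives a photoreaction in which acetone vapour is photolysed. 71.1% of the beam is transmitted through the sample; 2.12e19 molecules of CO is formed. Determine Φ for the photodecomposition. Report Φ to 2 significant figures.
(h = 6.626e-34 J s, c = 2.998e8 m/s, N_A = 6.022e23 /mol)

Φ = 0.26

Product: 2.12e19 / 6.022e23 = 3.520e-5 mol.
Photon energy at 296 nm: hc/λ = (6.626e-34)(2.998e8)/(296e-9) = 6.711e-19 J.
Energy delivered: (106 mW)(1800 s) = 190.8 J.
Photons incident: 190.8 / 6.711e-19 = 2.843e20, i.e. 2.843e20/6.022e23 = 4.721e-4 mol.
Fraction absorbed: 1 − 71.1/100 = 0.2890.
Photons absorbed: 0.2890 × 4.721e-4 = 1.364e-4 mol.
Φ = 3.520e-5 mol / 1.364e-4 mol photons = 0.26.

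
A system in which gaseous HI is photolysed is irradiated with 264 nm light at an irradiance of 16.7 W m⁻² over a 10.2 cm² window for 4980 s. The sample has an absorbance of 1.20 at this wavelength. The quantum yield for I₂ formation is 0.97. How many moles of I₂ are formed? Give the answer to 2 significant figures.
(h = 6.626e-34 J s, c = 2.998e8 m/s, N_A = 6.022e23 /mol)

1.7e-4 mol

Photon energy at 264 nm: hc/λ = (6.626e-34)(2.998e8)/(264e-9) = 7.525e-19 J.
Energy delivered: (16.7 W m⁻²)(10.2e-4 m²)(4980 s) = 84.83 J.
Photons incident: 84.83 / 7.525e-19 = 1.127e20, i.e. 1.127e20/6.022e23 = 1.871e-4 mol.
Fraction absorbed: 1 − 10^(−1.20) = 0.9369.
Photons absorbed: 0.9369 × 1.871e-4 = 1.753e-4 mol.
Product: Φ × n_abs = 0.97 × 1.753e-4 = 1.700e-4 mol.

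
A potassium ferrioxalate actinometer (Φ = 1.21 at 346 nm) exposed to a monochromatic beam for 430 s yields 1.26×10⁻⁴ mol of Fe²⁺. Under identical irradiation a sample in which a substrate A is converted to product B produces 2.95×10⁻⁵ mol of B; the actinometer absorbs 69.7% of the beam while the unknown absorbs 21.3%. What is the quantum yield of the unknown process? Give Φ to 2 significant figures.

Φ = 0.93

Photons absorbed by the actinometer: 1.26×10⁻⁴ / 1.21 = 1.041×10⁻⁴ mol.
Incident flux: 1.041×10⁻⁴ / 0.697 = 1.494×10⁻⁴ einstein.
Absorbed by unknown: 0.213 × 1.494×10⁻⁴ = 3.182×10⁻⁵ mol.
Φ(unknown) = 2.95×10⁻⁵ / 3.182×10⁻⁵ = 0.93.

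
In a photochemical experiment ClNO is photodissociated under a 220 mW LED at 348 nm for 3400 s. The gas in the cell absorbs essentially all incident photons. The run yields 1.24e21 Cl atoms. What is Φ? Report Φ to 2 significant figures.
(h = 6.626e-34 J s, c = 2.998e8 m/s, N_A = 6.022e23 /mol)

Product: 1.24e21 / 6.022e23 = 0.002059 mol.
Photon energy at 348 nm: hc/λ = (6.626e-34)(2.998e8)/(348e-9) = 5.708e-19 J.
Energy delivered: (220 mW)(3400 s) = 748.0 J.
Photons incident: 748.0 / 5.708e-19 = 1.310e21, i.e. 1.310e21/6.022e23 = 0.002175 mol.
Φ = 0.002059 mol / 0.002175 mol photons = 0.95.

Φ = 0.95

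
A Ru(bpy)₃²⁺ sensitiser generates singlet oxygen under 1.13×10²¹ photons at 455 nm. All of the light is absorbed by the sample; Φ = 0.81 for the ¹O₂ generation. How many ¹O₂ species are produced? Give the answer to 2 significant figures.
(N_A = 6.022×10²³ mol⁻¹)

Moles of photons: 1.13×10²¹ / 6.022×10²³ = 0.001876 mol.
Product: Φ × n_abs = 0.81 × 0.001876 = 0.001520 mol.
As a count: 0.001520 × 6.022×10²³ = 9.2×10²⁰.

9.2×10²⁰ species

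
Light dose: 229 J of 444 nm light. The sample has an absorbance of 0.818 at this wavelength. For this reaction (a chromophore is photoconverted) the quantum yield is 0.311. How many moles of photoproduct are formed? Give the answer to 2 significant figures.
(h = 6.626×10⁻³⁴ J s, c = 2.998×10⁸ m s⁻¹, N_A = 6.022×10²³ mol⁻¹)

2.2×10⁻⁴ mol

Photon energy at 444 nm: hc/λ = (6.626×10⁻³⁴)(2.998×10⁸)/(444×10⁻⁹) = 4.474×10⁻¹⁹ J.
Photons incident: 229 / 4.474×10⁻¹⁹ = 5.118×10²⁰, i.e. 5.118×10²⁰/6.022×10²³ = 8.499×10⁻⁴ mol.
Fraction absorbed: 1 − 10^(−0.818) = 0.8479.
Photons absorbed: 0.8479 × 8.499×10⁻⁴ = 7.206×10⁻⁴ mol.
Product: Φ × n_abs = 0.311 × 7.206×10⁻⁴ = 2.241×10⁻⁴ mol.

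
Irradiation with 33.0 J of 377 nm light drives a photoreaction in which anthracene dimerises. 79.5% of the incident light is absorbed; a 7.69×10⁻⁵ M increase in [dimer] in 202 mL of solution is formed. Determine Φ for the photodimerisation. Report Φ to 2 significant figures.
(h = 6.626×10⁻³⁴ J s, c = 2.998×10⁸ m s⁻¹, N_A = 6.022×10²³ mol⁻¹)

Φ = 0.19

Product: (7.69×10⁻⁵ M)(0.202 L) = 1.553×10⁻⁵ mol.
Photon energy at 377 nm: hc/λ = (6.626×10⁻³⁴)(2.998×10⁸)/(377×10⁻⁹) = 5.269×10⁻¹⁹ J.
Photons incident: 33.0 / 5.269×10⁻¹⁹ = 6.263×10¹⁹, i.e. 6.263×10¹⁹/6.022×10²³ = 1.040×10⁻⁴ mol.
Photons absorbed: 0.795 × 1.040×10⁻⁴ = 8.268×10⁻⁵ mol.
Φ = 1.553×10⁻⁵ mol / 8.268×10⁻⁵ mol photons = 0.19.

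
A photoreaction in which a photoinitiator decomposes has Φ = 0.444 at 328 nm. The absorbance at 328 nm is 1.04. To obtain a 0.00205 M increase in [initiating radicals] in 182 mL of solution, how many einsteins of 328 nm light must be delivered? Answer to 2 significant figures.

9.2e-4 einstein

Product: (0.00205 M)(0.182 L) = 3.731e-4 mol.
Photons that must be absorbed: 3.731e-4 / 0.444 = 8.403e-4 mol.
Fraction absorbed: 1 − 10^(−1.04) = 0.9088.
Incident photons needed: 8.403e-4 / 0.9088 = 9.246e-4 mol.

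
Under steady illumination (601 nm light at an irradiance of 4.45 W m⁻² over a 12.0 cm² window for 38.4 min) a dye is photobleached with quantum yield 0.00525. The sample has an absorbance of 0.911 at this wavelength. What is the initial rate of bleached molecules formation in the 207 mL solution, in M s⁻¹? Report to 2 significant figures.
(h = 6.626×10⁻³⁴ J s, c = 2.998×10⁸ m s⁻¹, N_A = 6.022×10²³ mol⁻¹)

Photon energy at 601 nm: hc/λ = (6.626×10⁻³⁴)(2.998×10⁸)/(601×10⁻⁹) = 3.305×10⁻¹⁹ J.
Energy delivered: (4.45 W m⁻²)(12.0×10⁻⁴ m²)(2304 s) = 12.30 J.
Photons incident: 12.30 / 3.305×10⁻¹⁹ = 3.722×10¹⁹, i.e. 3.722×10¹⁹/6.022×10²³ = 6.181×10⁻⁵ mol.
Fraction absorbed: 1 − 10^(−0.911) = 0.8773.
Photons absorbed: 0.8773 × 6.181×10⁻⁵ = 5.423×10⁻⁵ mol.
Product formed: 0.00525 × 5.423×10⁻⁵ = 2.847×10⁻⁷ mol.
Rate: 2.847×10⁻⁷ mol / (2304 s × 0.207 L) = 6.0×10⁻¹⁰ M s⁻¹.

6.0×10⁻¹⁰ M s⁻¹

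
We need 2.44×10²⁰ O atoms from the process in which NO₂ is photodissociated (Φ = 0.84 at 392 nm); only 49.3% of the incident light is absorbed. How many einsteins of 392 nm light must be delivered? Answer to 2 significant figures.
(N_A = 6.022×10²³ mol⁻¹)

9.8×10⁻⁴ einstein

Product: 2.44×10²⁰ / 6.022×10²³ = 4.052×10⁻⁴ mol.
Photons that must be absorbed: 4.052×10⁻⁴ / 0.84 = 4.824×10⁻⁴ mol.
Incident photons needed: 4.824×10⁻⁴ / 0.493 = 9.785×10⁻⁴ mol.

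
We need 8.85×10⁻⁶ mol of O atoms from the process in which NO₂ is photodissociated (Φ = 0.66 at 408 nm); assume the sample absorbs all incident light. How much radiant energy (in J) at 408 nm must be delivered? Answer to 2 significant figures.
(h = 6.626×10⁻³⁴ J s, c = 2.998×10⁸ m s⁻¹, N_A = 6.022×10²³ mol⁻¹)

Photons that must be absorbed: 8.85×10⁻⁶ / 0.66 = 1.341×10⁻⁵ mol.
Photon energy: hc/λ = 4.869×10⁻¹⁹ J; per mole, 2.932×10⁵ J mol⁻¹.
Energy required: 1.341×10⁻⁵ × 2.932×10⁵ = 3.9 J.

3.9 J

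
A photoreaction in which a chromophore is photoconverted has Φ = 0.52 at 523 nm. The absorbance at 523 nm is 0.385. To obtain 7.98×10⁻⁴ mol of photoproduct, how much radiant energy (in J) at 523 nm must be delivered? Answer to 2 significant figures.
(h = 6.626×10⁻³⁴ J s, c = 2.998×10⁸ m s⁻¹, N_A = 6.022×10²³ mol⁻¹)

Photons that must be absorbed: 7.98×10⁻⁴ / 0.52 = 0.001535 mol.
Fraction absorbed: 1 − 10^(−0.385) = 0.5879.
Incident photons needed: 0.001535 / 0.5879 = 0.002611 mol.
Photon energy: hc/λ = 3.798×10⁻¹⁹ J; per mole, 2.287×10⁵ J mol⁻¹.
Energy required: 0.002611 × 2.287×10⁵ = 600 J.

600 J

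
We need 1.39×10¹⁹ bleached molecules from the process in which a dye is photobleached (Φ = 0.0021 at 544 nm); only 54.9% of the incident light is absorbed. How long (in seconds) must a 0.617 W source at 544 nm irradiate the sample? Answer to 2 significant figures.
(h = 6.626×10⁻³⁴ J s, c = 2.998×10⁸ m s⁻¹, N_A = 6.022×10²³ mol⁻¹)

Product: 1.39×10¹⁹ / 6.022×10²³ = 2.308×10⁻⁵ mol.
Photons that must be absorbed: 2.308×10⁻⁵ / 0.0021 = 0.01099 mol.
Incident photons needed: 0.01099 / 0.549 = 0.02002 mol.
Photon energy: hc/λ = 3.652×10⁻¹⁹ J; per mole, 2.199×10⁵ J mol⁻¹.
Energy required: 0.02002 × 2.199×10⁵ = 4402 J.
Time: 4402 J / 0.617 W = 7100 s.

t ≈ 7100 s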